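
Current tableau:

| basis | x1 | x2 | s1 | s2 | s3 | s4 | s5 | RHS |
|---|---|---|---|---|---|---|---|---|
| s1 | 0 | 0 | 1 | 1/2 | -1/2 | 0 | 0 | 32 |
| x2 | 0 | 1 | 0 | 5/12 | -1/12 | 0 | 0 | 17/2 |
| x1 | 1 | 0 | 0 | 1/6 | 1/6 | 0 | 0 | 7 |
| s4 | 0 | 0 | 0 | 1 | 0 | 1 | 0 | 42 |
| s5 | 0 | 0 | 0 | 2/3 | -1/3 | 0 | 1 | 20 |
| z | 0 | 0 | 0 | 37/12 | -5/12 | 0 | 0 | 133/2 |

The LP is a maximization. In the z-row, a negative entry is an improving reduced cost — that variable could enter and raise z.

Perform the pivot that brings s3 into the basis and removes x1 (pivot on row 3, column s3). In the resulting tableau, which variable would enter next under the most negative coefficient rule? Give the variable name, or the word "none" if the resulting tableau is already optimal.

none

Pivot element 1/6. New z-row = old z-row − (-5/12)·(row 3/(1/6)).
Updated z-row coefficients: x1: 5/2, x2: 0, s1: 0, s2: 7/2, s3: 0, s4: 0, s5: 0.
No coefficient is strictly negative; the tableau after this pivot is optimal.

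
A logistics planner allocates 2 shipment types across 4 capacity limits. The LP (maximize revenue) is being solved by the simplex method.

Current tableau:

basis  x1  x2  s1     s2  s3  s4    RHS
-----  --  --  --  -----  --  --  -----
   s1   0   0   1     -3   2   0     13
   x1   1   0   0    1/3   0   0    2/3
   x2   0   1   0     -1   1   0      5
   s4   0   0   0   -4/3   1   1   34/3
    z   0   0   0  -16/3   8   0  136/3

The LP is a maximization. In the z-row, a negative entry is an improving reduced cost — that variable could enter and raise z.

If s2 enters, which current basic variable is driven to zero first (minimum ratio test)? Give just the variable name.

x1

Ratios: row 1 (s1): entry -3 ≤ 0, skip; row 2 (x1): (2/3)/(1/3) = 2; row 3 (x2): entry -1 ≤ 0, skip; row 4 (s4): entry -4/3 ≤ 0, skip.
Minimum ratio 2 is in the x1 row, so x1 leaves.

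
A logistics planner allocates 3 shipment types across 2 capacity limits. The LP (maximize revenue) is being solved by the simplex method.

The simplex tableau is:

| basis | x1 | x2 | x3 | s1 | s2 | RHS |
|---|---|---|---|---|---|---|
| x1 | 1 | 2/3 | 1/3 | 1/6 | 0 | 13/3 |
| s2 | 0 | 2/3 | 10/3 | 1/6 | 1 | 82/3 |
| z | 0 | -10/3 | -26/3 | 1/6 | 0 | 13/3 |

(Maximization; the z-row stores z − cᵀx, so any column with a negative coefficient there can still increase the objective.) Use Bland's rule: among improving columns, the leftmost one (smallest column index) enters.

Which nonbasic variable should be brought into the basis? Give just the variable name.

Objective-row coefficients: x1: 0, x2: -10/3, x3: -26/3, s1: 1/6, s2: 0.
Improving columns: x2, x3. Bland's rule picks the smallest column index → x2.

x2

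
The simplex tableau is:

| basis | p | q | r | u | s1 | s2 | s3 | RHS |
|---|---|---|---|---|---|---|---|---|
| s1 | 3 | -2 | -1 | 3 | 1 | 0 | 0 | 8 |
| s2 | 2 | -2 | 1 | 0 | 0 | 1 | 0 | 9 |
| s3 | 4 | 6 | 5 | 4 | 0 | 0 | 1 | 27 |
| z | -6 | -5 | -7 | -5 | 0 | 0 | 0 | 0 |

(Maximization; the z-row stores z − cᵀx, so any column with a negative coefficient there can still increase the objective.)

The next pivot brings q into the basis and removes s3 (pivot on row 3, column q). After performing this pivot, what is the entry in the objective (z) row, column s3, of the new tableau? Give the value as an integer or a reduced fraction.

5/6

Pivot element is row 3, column q: 6.
Normalize row 3: new (row 3, s3) = 1/6 = 1/6.
z-row ← z-row − (-5)·(new row 3): 0 − (-5)·(1/6) = 5/6.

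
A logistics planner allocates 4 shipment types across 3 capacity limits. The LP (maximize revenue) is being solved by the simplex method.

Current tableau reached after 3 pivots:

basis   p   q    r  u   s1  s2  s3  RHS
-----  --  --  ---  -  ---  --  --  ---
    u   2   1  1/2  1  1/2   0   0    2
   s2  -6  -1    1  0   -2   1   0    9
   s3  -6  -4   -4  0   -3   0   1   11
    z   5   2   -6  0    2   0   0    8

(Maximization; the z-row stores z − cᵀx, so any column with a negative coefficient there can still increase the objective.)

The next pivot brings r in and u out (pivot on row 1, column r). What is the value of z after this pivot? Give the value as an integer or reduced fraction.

Minimum ratio for r: 2/(1/2) = 4.
z changes by −(z-row coeff of r)·ratio = −(-6)·4 = 24.
New z = 8 + 24 = 32.

32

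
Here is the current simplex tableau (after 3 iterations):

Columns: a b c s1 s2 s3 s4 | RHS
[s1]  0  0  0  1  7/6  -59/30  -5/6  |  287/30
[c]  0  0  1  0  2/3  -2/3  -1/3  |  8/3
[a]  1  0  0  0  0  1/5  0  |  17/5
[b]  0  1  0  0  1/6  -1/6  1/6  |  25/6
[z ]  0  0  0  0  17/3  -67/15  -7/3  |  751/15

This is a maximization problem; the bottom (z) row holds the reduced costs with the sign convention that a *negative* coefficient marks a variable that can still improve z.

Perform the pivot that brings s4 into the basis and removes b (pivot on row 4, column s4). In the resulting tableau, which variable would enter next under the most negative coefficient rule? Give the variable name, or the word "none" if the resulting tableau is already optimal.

s3

Pivot element 1/6. New z-row = old z-row − (-7/3)·(row 4/(1/6)).
Updated z-row coefficients: a: 0, b: 14, c: 0, s1: 0, s2: 8, s3: -34/5, s4: 0.
The most negative is -34/5 in column s3, so s3 would enter next.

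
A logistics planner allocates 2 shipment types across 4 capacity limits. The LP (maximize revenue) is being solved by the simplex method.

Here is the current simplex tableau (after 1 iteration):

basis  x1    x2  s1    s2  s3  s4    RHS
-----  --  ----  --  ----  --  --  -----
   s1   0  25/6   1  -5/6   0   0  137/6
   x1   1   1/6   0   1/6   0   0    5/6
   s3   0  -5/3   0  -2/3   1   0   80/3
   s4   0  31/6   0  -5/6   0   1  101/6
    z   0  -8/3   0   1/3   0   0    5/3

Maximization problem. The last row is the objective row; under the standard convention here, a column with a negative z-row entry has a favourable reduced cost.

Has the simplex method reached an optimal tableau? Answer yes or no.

no

Column x2 has objective-row coefficient -8/3, which is negative; an improving pivot exists, so not yet optimal.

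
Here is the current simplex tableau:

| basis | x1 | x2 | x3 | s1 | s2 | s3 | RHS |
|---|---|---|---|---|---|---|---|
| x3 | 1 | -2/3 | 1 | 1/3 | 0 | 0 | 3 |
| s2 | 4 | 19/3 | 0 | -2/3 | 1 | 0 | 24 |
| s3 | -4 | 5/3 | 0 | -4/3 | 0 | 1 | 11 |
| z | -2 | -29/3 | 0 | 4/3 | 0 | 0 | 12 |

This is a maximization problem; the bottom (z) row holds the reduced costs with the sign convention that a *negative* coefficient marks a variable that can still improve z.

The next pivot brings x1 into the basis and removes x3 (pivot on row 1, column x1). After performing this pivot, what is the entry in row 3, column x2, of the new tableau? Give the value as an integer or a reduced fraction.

Pivot element is row 1, column x1: 1.
Normalize row 1: new (row 1, x2) = (-2/3)/1 = -2/3.
row 3 ← row 3 − (-4)·(new row 1): 5/3 − (-4)·(-2/3) = -1.

-1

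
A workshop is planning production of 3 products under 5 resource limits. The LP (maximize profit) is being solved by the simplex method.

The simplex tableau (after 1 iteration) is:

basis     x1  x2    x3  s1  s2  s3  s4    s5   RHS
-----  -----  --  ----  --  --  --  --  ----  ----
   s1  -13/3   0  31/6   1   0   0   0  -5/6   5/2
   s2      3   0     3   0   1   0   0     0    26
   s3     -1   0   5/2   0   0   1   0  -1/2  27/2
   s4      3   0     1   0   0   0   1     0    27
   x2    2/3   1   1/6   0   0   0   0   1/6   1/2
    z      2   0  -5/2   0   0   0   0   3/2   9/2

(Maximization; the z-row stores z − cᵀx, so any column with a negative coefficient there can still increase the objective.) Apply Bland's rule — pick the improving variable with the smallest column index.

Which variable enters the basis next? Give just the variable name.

x3

Objective-row coefficients: x1: 2, x2: 0, x3: -5/2, s1: 0, s2: 0, s3: 0, s4: 0, s5: 3/2.
Improving columns: x3. Bland's rule picks the smallest column index → x3.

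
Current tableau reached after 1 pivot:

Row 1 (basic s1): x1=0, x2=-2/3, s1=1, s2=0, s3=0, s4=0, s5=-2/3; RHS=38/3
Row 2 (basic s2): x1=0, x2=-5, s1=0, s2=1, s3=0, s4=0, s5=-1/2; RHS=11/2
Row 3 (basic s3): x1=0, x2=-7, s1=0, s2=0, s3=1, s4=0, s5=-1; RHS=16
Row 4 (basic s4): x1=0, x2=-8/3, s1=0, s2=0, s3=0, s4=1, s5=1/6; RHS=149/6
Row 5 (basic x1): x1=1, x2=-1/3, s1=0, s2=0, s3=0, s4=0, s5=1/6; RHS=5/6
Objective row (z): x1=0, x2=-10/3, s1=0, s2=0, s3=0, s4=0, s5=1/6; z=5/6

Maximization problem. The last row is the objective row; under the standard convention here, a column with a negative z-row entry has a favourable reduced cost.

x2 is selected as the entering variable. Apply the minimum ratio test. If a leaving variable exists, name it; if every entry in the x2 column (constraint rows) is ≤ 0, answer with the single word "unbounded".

unbounded

x2-column entries: row 1: -2/3, row 2: -5, row 3: -7, row 4: -8/3, row 5: -1/3. All ≤ 0, so x2 can increase without bound; the LP is unbounded in this direction.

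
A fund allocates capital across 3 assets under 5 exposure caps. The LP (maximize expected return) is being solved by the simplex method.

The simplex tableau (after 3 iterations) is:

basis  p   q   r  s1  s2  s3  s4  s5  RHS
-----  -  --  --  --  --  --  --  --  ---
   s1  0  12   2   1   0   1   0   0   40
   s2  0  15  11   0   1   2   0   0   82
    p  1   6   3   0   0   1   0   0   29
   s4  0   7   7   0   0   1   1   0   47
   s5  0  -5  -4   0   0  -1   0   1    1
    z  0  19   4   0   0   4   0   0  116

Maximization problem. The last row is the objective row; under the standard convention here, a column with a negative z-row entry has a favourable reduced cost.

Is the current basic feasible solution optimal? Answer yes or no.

yes

No objective-row coefficient is strictly negative, so no entering variable exists; the tableau is optimal.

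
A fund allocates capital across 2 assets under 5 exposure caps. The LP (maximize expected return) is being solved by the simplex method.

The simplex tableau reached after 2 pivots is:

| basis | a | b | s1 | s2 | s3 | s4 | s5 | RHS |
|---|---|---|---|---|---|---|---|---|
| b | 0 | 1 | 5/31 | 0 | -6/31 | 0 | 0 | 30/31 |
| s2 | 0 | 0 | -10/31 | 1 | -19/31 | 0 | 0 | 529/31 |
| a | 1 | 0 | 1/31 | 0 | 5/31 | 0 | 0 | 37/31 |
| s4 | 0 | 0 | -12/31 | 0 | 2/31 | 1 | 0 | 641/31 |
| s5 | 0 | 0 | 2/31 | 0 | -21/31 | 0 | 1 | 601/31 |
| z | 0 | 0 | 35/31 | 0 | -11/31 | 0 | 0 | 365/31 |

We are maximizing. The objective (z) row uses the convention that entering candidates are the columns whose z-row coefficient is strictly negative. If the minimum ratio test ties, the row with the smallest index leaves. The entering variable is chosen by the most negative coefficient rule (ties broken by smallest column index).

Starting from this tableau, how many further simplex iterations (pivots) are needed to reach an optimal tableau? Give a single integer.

pivot: s3 in, a out → z = 72/5
No improving column remains; optimal.

1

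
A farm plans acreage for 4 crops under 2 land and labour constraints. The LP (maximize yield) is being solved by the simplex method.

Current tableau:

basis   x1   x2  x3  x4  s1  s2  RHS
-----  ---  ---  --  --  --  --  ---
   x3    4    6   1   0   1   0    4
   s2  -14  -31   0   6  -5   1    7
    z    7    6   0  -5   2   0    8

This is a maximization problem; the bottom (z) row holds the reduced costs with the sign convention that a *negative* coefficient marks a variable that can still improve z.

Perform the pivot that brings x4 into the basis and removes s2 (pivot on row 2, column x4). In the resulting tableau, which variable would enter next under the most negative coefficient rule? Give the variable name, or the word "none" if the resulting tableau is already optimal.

Pivot element 6. New z-row = old z-row − (-5)·(row 2/6).
Updated z-row coefficients: x1: -14/3, x2: -119/6, x3: 0, x4: 0, s1: -13/6, s2: 5/6.
The most negative is -119/6 in column x2, so x2 would enter next.

x2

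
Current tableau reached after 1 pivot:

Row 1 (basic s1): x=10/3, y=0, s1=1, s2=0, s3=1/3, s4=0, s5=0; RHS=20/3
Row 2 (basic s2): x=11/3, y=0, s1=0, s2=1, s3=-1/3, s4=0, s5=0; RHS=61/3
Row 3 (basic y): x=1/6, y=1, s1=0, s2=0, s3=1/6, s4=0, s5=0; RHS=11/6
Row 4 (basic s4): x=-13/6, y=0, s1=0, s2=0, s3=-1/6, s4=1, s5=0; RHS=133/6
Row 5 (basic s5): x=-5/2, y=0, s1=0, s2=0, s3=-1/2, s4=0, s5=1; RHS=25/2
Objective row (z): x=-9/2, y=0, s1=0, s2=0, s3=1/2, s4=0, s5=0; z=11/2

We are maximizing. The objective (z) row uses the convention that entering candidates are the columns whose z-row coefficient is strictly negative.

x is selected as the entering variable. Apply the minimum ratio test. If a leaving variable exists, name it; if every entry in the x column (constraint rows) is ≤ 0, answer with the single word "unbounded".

Ratios: row 1 (s1): (20/3)/(10/3) = 2; row 2 (s2): (61/3)/(11/3) = 61/11; row 3 (y): (11/6)/(1/6) = 11; row 4 (s4): entry -13/6 ≤ 0, skip; row 5 (s5): entry -5/2 ≤ 0, skip.
Minimum ratio is in the s1 row, so s1 leaves.

s1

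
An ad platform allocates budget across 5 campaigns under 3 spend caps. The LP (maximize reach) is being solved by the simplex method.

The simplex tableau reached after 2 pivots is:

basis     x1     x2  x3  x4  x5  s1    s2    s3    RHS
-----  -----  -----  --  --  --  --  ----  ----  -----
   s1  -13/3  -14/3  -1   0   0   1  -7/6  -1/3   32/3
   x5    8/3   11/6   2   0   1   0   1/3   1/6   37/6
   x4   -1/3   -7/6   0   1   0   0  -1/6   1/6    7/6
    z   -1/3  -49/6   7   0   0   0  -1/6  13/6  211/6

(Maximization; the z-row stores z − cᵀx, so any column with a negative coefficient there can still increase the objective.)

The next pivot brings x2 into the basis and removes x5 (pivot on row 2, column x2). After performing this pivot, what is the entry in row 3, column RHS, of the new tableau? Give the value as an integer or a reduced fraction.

56/11

Pivot element is row 2, column x2: 11/6.
Normalize row 2: new (row 2, RHS) = (37/6)/(11/6) = 37/11.
row 3 ← row 3 − (-7/6)·(new row 2): 7/6 − (-7/6)·(37/11) = 56/11.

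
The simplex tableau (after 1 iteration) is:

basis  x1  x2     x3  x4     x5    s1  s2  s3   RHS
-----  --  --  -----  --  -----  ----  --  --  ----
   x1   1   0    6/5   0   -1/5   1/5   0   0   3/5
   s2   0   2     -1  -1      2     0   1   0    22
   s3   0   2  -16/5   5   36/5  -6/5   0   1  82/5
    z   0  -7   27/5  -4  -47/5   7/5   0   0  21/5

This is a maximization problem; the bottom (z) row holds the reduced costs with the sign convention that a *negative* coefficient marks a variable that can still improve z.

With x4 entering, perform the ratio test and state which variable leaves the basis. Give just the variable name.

s3

Ratios: row 1 (x1): entry 0 ≤ 0, skip; row 2 (s2): entry -1 ≤ 0, skip; row 3 (s3): (82/5)/5 = 82/25.
Minimum ratio 82/25 is in the s3 row, so s3 leaves.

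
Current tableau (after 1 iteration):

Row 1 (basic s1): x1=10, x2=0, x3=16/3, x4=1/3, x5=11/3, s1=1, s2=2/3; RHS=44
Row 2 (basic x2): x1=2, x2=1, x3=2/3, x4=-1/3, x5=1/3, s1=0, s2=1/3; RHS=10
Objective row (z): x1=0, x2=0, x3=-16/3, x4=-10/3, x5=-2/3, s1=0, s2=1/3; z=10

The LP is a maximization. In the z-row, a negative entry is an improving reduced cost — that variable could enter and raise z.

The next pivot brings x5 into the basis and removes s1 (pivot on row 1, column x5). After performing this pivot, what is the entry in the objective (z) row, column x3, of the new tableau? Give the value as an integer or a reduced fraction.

-48/11

Pivot element is row 1, column x5: 11/3.
Normalize row 1: new (row 1, x3) = (16/3)/(11/3) = 16/11.
z-row ← z-row − (-2/3)·(new row 1): -16/3 − (-2/3)·(16/11) = -48/11.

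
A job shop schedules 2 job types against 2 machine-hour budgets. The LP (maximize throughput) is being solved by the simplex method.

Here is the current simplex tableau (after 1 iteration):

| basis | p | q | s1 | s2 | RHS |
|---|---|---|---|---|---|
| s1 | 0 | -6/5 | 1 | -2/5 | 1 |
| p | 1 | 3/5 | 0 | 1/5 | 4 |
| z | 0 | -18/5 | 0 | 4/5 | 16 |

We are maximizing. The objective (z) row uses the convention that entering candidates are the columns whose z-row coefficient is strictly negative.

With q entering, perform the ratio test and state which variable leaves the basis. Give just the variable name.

p

Ratios: row 1 (s1): entry -6/5 ≤ 0, skip; row 2 (p): 4/(3/5) = 20/3.
Minimum ratio 20/3 is in the p row, so p leaves.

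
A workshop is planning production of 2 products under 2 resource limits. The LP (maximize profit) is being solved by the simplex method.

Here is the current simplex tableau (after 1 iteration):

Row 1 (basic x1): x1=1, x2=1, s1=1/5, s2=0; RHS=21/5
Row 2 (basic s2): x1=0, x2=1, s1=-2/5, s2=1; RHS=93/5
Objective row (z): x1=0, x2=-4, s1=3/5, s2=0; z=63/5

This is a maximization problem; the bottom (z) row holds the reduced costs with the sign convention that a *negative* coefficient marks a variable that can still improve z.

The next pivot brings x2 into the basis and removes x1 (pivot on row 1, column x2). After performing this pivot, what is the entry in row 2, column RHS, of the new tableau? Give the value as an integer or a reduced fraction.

72/5

Pivot element is row 1, column x2: 1.
Normalize row 1: new (row 1, RHS) = (21/5)/1 = 21/5.
row 2 ← row 2 − 1·(new row 1): 93/5 − 1·(21/5) = 72/5.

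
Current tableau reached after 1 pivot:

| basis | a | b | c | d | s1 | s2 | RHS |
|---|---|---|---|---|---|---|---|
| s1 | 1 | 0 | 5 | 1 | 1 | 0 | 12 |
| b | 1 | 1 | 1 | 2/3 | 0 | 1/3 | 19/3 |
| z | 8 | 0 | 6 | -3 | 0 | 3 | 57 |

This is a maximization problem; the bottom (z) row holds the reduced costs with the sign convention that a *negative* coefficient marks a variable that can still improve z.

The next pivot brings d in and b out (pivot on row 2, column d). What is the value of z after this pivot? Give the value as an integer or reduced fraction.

Minimum ratio for d: (19/3)/(2/3) = 19/2.
z changes by −(z-row coeff of d)·ratio = −(-3)·(19/2) = 57/2.
New z = 57 + (57/2) = 171/2.

171/2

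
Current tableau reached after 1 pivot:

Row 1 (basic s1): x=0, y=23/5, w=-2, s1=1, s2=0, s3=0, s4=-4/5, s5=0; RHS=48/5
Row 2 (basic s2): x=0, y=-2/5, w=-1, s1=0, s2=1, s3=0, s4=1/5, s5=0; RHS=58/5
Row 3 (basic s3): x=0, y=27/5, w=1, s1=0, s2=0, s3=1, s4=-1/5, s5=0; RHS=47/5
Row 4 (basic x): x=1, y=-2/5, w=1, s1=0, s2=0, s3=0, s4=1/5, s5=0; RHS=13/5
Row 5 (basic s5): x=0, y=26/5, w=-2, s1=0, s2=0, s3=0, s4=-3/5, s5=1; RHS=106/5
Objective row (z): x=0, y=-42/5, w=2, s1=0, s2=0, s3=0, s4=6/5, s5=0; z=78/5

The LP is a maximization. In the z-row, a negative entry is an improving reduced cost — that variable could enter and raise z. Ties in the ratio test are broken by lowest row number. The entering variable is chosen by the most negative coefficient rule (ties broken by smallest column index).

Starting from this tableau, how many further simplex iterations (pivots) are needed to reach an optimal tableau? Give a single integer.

1

pivot: y in, s3 out → z = 272/9
No improving column remains; optimal.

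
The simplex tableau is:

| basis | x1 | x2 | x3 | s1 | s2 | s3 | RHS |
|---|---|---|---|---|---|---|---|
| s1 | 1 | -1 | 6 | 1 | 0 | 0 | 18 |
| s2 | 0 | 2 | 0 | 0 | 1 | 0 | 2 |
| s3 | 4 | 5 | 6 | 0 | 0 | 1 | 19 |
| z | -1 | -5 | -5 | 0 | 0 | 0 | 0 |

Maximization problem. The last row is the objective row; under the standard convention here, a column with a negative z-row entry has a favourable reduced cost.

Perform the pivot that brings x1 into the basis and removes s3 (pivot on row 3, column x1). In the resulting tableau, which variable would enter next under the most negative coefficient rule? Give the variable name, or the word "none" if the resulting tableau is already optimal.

x2

Pivot element 4. New z-row = old z-row − (-1)·(row 3/4).
Updated z-row coefficients: x1: 0, x2: -15/4, x3: -7/2, s1: 0, s2: 0, s3: 1/4.
The most negative is -15/4 in column x2, so x2 would enter next.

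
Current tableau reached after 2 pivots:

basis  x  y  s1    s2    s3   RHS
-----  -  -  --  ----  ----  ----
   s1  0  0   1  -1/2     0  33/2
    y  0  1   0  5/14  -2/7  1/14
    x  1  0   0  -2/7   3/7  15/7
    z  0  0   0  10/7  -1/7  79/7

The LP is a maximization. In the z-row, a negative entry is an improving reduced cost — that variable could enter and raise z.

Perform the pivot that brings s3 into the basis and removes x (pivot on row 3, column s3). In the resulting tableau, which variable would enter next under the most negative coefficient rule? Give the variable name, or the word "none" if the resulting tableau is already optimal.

Pivot element 3/7. New z-row = old z-row − (-1/7)·(row 3/(3/7)).
Updated z-row coefficients: x: 1/3, y: 0, s1: 0, s2: 4/3, s3: 0.
No coefficient is strictly negative; the tableau after this pivot is optimal.

none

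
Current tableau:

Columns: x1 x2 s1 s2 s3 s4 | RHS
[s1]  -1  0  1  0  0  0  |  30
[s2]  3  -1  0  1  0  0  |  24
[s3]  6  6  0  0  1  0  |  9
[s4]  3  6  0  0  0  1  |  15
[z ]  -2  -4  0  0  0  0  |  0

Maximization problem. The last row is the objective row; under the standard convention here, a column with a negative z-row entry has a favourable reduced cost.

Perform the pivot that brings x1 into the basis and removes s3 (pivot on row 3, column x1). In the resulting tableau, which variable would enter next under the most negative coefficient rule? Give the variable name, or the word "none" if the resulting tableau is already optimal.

Pivot element 6. New z-row = old z-row − (-2)·(row 3/6).
Updated z-row coefficients: x1: 0, x2: -2, s1: 0, s2: 0, s3: 1/3, s4: 0.
The most negative is -2 in column x2, so x2 would enter next.

x2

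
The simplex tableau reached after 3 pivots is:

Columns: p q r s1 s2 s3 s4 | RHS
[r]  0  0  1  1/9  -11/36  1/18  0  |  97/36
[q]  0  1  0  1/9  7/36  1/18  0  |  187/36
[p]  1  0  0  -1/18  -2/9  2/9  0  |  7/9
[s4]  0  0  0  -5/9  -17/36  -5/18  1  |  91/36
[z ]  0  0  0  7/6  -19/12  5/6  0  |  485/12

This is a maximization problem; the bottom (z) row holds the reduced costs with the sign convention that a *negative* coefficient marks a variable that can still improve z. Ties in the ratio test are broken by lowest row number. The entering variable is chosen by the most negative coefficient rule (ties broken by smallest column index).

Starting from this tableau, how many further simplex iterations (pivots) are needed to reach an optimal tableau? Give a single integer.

1

pivot: s2 in, q out → z = 579/7
No improving column remains; optimal.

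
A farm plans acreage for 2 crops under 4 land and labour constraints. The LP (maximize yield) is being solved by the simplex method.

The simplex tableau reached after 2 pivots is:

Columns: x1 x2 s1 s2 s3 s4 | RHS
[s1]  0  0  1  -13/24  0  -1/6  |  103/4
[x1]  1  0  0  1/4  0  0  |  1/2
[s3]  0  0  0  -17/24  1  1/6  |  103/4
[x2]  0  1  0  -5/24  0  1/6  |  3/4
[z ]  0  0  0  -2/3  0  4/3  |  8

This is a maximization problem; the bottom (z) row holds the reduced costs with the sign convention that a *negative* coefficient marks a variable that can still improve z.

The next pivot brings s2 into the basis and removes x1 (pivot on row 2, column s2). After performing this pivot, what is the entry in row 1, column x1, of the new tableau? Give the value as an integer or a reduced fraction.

13/6

Pivot element is row 2, column s2: 1/4.
Normalize row 2: new (row 2, x1) = 1/(1/4) = 4.
row 1 ← row 1 − (-13/24)·(new row 2): 0 − (-13/24)·4 = 13/6.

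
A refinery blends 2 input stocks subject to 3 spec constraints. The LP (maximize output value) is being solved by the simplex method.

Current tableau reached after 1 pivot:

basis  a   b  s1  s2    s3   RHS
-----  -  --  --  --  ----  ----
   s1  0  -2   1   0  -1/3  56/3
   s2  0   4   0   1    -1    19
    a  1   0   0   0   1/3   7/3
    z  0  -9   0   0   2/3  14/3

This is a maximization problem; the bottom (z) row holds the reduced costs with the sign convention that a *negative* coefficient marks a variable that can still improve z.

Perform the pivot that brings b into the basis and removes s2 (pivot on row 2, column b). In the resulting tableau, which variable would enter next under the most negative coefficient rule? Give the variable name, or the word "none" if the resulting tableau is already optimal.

Pivot element 4. New z-row = old z-row − (-9)·(row 2/4).
Updated z-row coefficients: a: 0, b: 0, s1: 0, s2: 9/4, s3: -19/12.
The most negative is -19/12 in column s3, so s3 would enter next.

s3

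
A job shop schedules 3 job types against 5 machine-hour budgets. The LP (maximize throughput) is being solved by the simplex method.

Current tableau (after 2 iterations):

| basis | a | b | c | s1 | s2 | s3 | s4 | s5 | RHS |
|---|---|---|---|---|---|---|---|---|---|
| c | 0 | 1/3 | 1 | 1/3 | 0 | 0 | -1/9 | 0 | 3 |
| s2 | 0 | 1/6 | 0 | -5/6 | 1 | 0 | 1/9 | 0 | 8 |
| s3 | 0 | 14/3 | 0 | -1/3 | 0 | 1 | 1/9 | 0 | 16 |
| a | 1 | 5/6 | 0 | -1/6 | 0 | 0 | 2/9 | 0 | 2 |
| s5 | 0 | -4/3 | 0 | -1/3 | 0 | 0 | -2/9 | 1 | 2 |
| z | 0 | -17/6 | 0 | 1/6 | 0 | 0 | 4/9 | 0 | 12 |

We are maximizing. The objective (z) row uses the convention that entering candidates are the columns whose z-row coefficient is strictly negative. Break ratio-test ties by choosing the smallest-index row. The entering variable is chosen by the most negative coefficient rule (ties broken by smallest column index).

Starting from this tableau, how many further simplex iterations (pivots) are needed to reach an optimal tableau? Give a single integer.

2

pivot: b in, a out → z = 94/5
pivot: s1 in, c out → z = 21
No improving column remains; optimal.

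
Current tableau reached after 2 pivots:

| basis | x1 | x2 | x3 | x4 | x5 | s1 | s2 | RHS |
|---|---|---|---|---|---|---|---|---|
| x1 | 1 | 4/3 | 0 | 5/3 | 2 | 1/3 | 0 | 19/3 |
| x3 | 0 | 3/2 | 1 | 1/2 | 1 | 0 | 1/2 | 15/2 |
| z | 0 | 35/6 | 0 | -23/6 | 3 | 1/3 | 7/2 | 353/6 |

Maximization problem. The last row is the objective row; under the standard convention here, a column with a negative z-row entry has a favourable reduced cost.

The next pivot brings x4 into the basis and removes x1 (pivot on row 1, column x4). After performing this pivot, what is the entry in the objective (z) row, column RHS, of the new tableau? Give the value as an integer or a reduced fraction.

367/5

Pivot element is row 1, column x4: 5/3.
Normalize row 1: new (row 1, RHS) = (19/3)/(5/3) = 19/5.
z-row ← z-row − (-23/6)·(new row 1): 353/6 − (-23/6)·(19/5) = 367/5.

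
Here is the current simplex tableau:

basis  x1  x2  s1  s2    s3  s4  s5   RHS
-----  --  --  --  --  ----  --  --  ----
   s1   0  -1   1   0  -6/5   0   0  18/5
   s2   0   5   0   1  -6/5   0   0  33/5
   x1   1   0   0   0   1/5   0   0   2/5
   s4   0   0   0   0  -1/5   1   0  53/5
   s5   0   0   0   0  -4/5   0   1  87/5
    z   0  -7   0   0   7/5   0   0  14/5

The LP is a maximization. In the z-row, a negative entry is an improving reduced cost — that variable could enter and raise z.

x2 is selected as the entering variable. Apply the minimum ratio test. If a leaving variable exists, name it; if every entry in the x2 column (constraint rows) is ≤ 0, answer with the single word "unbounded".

Ratios: row 1 (s1): entry -1 ≤ 0, skip; row 2 (s2): (33/5)/5 = 33/25; row 3 (x1): entry 0 ≤ 0, skip; row 4 (s4): entry 0 ≤ 0, skip; row 5 (s5): entry 0 ≤ 0, skip.
Minimum ratio is in the s2 row, so s2 leaves.

s2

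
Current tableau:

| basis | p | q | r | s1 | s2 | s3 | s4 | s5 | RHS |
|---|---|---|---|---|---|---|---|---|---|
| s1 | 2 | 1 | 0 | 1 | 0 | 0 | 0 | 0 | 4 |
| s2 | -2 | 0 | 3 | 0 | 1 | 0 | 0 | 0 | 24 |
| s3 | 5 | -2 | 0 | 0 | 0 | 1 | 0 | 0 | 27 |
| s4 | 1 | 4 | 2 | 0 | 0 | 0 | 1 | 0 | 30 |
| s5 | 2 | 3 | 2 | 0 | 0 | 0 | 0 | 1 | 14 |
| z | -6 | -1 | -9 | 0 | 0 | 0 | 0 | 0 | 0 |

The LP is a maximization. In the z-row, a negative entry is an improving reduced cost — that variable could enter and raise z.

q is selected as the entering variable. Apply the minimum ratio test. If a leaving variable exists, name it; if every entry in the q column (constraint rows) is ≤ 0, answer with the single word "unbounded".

s1

Ratios: row 1 (s1): 4/1 = 4; row 2 (s2): entry 0 ≤ 0, skip; row 3 (s3): entry -2 ≤ 0, skip; row 4 (s4): 30/4 = 15/2; row 5 (s5): 14/3 = 14/3.
Minimum ratio is in the s1 row, so s1 leaves.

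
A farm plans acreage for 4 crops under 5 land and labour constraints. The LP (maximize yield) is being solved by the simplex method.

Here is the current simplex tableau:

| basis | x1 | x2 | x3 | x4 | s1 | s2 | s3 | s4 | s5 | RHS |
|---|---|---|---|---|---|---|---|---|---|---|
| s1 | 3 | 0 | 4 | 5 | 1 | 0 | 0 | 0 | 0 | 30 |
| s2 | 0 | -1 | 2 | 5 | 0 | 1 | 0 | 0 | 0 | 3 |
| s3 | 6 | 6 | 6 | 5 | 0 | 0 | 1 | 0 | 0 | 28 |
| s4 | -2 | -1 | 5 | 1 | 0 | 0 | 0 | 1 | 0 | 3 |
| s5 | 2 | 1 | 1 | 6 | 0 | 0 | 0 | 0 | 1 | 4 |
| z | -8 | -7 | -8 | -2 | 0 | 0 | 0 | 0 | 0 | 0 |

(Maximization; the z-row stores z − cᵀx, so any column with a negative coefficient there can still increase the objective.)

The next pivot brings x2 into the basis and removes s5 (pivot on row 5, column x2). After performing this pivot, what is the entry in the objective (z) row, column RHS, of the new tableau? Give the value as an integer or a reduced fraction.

28

Pivot element is row 5, column x2: 1.
Normalize row 5: new (row 5, RHS) = 4/1 = 4.
z-row ← z-row − (-7)·(new row 5): 0 − (-7)·4 = 28.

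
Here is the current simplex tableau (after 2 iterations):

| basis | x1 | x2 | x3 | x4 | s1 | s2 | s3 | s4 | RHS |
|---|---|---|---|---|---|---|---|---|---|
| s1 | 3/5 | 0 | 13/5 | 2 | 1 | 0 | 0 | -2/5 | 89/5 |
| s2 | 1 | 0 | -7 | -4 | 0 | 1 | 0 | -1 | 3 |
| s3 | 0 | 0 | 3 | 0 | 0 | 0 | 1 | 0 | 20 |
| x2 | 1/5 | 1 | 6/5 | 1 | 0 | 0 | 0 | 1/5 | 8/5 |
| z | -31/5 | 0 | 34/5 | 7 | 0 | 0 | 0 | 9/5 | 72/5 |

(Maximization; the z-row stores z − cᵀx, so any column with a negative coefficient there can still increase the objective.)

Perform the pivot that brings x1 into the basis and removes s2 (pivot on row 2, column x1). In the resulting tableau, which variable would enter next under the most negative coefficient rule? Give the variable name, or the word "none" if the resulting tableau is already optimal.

x3

Pivot element 1. New z-row = old z-row − (-31/5)·(row 2/1).
Updated z-row coefficients: x1: 0, x2: 0, x3: -183/5, x4: -89/5, s1: 0, s2: 31/5, s3: 0, s4: -22/5.
The most negative is -183/5 in column x3, so x3 would enter next.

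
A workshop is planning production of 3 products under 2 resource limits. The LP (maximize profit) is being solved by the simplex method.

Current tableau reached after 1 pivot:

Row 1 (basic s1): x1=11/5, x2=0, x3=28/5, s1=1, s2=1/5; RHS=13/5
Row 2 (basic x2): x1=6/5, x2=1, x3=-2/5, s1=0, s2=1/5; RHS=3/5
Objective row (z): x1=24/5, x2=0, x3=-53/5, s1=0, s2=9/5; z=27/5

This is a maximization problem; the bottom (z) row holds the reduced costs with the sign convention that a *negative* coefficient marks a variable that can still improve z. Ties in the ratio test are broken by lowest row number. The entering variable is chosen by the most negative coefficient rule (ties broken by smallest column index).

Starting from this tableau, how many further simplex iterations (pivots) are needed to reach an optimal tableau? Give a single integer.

1

pivot: x3 in, s1 out → z = 289/28
No improving column remains; optimal.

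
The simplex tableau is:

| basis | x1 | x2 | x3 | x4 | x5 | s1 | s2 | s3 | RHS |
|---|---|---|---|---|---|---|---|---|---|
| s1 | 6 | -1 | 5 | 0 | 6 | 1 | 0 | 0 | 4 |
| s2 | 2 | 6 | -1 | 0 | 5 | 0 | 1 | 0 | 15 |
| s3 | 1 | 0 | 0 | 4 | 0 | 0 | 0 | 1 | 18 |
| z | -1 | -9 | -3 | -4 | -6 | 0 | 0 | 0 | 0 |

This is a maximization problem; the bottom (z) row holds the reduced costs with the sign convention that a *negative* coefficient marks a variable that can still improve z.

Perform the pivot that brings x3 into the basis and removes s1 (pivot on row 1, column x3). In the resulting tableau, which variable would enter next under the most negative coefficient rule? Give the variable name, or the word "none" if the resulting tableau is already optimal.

x2

Pivot element 5. New z-row = old z-row − (-3)·(row 1/5).
Updated z-row coefficients: x1: 13/5, x2: -48/5, x3: 0, x4: -4, x5: -12/5, s1: 3/5, s2: 0, s3: 0.
The most negative is -48/5 in column x2, so x2 would enter next.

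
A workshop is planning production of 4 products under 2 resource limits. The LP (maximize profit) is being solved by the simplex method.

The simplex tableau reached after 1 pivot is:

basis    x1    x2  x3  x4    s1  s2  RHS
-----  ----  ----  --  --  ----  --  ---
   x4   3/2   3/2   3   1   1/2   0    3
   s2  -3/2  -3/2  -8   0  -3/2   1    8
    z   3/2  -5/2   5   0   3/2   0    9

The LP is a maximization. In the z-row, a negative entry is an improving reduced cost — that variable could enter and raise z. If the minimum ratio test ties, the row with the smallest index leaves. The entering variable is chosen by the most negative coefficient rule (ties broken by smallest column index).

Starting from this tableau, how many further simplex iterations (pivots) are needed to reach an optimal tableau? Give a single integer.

1

pivot: x2 in, x4 out → z = 14
No improving column remains; optimal.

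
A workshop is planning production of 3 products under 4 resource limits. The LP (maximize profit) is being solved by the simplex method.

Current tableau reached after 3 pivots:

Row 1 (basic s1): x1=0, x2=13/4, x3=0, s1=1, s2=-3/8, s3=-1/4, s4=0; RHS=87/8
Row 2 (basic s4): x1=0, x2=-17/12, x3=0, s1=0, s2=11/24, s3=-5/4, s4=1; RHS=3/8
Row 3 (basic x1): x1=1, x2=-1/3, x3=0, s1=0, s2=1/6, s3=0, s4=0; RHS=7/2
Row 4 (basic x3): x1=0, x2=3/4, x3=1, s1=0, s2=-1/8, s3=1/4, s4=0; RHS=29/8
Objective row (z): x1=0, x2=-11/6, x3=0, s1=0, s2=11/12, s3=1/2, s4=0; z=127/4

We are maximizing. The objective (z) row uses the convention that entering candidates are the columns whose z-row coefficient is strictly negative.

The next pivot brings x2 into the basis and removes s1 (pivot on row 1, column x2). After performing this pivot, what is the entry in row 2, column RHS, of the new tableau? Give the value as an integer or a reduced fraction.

133/26

Pivot element is row 1, column x2: 13/4.
Normalize row 1: new (row 1, RHS) = (87/8)/(13/4) = 87/26.
row 2 ← row 2 − (-17/12)·(new row 1): 3/8 − (-17/12)·(87/26) = 133/26.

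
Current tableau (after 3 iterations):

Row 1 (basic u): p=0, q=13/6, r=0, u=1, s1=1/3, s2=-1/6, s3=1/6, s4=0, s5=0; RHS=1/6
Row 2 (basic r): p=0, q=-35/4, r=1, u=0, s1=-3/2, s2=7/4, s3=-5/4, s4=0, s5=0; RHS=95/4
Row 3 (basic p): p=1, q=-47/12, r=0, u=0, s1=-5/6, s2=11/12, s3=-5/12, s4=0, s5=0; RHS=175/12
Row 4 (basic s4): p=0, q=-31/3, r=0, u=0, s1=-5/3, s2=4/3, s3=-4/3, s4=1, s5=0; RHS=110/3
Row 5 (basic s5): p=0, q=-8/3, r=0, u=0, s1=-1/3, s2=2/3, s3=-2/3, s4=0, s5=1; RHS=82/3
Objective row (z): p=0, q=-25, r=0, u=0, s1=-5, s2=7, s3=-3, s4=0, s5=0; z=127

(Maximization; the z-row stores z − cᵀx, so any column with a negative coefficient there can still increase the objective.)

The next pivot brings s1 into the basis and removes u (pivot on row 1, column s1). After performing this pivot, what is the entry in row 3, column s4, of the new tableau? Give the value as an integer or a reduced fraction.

0

Pivot element is row 1, column s1: 1/3.
Normalize row 1: new (row 1, s4) = 0/(1/3) = 0.
row 3 ← row 3 − (-5/6)·(new row 1): 0 − (-5/6)·0 = 0.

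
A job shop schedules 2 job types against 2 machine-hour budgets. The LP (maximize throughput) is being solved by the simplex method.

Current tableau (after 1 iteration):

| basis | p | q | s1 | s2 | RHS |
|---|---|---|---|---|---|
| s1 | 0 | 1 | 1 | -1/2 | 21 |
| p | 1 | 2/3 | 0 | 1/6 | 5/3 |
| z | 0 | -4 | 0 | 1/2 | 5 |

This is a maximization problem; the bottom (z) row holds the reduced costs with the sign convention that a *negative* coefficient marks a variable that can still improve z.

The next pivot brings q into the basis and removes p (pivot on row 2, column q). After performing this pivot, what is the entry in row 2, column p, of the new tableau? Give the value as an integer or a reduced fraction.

3/2

Pivot element is row 2, column q: 2/3.
Normalize row 2: new (row 2, p) = 1/(2/3) = 3/2.
Row 2 is the pivot row, so the entry is 3/2.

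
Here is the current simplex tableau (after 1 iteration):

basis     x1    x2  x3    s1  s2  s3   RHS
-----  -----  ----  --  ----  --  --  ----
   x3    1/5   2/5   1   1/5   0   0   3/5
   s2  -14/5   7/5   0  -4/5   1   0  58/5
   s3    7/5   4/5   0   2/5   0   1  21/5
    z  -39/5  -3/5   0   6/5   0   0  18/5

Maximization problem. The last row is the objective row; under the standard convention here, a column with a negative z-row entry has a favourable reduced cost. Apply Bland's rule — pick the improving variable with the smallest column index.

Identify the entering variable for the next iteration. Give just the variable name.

Objective-row coefficients: x1: -39/5, x2: -3/5, x3: 0, s1: 6/5, s2: 0, s3: 0.
Improving columns: x1, x2. Bland's rule picks the smallest column index → x1.

x1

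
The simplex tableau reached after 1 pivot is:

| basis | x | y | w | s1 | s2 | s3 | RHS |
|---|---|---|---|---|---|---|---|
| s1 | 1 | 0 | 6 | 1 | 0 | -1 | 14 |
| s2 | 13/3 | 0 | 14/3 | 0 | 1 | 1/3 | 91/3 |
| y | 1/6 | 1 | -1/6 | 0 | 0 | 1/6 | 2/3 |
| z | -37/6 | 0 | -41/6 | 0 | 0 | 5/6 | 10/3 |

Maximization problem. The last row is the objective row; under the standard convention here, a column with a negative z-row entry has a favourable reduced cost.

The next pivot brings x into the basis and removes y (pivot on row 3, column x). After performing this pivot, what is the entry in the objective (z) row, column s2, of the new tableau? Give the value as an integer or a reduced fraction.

Pivot element is row 3, column x: 1/6.
Normalize row 3: new (row 3, s2) = 0/(1/6) = 0.
z-row ← z-row − (-37/6)·(new row 3): 0 − (-37/6)·0 = 0.

0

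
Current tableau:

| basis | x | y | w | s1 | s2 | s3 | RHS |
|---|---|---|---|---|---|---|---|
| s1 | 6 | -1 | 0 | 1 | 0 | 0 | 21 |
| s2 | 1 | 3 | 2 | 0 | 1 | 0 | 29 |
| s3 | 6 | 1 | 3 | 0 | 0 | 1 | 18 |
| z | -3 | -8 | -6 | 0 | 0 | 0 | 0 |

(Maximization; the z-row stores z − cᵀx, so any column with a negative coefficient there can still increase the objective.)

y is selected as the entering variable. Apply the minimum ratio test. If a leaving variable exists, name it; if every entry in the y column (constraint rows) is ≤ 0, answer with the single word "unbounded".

s2

Ratios: row 1 (s1): entry -1 ≤ 0, skip; row 2 (s2): 29/3 = 29/3; row 3 (s3): 18/1 = 18.
Minimum ratio is in the s2 row, so s2 leaves.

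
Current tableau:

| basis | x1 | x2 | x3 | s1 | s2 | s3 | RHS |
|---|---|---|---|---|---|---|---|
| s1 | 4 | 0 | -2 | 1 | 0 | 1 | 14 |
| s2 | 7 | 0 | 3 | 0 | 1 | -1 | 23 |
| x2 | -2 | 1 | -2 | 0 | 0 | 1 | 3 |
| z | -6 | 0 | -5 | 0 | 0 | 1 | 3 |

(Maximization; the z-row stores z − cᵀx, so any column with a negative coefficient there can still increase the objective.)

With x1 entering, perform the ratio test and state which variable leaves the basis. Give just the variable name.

Ratios: row 1 (s1): 14/4 = 7/2; row 2 (s2): 23/7 = 23/7; row 3 (x2): entry -2 ≤ 0, skip.
Minimum ratio 23/7 is in the s2 row, so s2 leaves.

s2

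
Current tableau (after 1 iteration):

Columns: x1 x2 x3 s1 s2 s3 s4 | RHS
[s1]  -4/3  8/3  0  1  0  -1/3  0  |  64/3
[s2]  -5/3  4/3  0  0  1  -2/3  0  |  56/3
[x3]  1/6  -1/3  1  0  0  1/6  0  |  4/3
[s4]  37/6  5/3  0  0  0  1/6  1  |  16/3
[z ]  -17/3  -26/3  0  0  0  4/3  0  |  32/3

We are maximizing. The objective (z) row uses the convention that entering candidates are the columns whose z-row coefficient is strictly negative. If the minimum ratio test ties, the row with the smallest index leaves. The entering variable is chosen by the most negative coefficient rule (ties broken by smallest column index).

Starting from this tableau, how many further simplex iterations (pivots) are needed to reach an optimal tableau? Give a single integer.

1

pivot: x2 in, s4 out → z = 192/5
No improving column remains; optimal.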